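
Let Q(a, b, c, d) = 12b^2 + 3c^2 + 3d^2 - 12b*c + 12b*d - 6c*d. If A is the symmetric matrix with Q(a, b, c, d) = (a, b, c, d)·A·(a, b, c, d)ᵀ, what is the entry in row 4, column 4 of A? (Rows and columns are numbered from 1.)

3

The coefficient of d^2 in Q is 3, and that is exactly A[4,4].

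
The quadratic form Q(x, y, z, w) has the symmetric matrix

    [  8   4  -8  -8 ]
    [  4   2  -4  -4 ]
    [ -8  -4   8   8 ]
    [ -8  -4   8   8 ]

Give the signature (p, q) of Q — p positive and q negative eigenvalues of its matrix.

Congruent diagonalization of A (simultaneous row and column reduction) yields pivots 8, 0, 0, 0.
So there are 1 positive, 3 zero pivots.

(1, 0)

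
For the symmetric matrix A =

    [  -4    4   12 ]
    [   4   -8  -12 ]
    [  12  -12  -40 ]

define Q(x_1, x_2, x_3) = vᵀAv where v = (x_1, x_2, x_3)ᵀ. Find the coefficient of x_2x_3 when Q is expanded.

-24

The coefficient of x_2x_3 is A[2,3] + A[3,2] = 2·(-12) = -24.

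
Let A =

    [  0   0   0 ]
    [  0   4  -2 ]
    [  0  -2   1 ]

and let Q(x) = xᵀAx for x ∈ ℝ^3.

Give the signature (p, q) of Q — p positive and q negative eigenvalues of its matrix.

(1, 0)

Row-reducing A symmetrically gives the diagonal entries 0, 4, 0.
Counting signs: 1 positive, 2 zero.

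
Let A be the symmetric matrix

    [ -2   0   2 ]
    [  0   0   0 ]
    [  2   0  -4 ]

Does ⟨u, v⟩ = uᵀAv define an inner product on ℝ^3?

Row-reducing A symmetrically gives the diagonal entries -2, 0, -2.
So there are 2 negative, 1 zero pivots.
Hence Q is negative semidefinite.
⟨·,·⟩ is an inner product exactly when A is positive definite.

no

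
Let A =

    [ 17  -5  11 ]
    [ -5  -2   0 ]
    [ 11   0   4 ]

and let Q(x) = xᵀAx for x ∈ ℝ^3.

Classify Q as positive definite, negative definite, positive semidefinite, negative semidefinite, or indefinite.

Symmetric row and column elimination reduces A to a congruent diagonal form with pivots 17, -59/17, -6/59.
That gives 1 positive, 2 negative pivots.
Hence Q is indefinite.

indefinite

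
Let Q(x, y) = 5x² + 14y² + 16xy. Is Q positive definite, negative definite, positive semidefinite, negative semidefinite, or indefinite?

positive definite

The associated matrix is A = [[5, 8], [8, 14]].
Applying the same elementary operations to the rows and columns of A produces a congruent diagonal matrix with entries 5, 6/5.
So there are 2 positive pivots.
Hence Q is positive definite.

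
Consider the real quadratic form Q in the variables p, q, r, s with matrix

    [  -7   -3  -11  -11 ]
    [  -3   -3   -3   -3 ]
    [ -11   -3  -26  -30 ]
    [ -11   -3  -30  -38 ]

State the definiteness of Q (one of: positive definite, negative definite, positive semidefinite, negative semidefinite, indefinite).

Symmetric row and column elimination reduces A to a congruent diagonal form with pivots -7, -12/7, -7, -12/7.
So there are 4 negative pivots.
Hence Q is negative definite.

negative definite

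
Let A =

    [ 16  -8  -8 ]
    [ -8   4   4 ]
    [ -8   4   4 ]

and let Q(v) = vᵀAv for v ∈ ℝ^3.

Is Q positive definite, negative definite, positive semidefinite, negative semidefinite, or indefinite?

Symmetric row and column elimination reduces A to a congruent diagonal form with pivots 16, 0, 0.
That gives 1 positive, 2 zero pivots.
Hence Q is positive semidefinite.

positive semidefinite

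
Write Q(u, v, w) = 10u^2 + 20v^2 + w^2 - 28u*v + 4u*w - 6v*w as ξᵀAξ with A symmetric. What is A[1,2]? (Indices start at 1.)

-14

The coefficient of u·v in Q is -28. For a symmetric A this equals A[1,2] + A[2,1] = 2·A[1,2].
So A[1,2] = -28/2 = -14.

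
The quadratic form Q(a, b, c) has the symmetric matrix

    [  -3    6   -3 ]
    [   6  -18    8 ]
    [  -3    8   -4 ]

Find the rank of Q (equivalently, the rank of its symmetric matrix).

3

An LDLᵀ factorisation of A has diagonal entries -3, -6, -1/3.
So there are 3 negative pivots.
The rank is the number of nonzero pivots: 3.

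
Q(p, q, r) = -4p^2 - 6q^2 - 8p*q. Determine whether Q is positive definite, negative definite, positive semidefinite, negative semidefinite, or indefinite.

negative semidefinite

The symmetric matrix is A = [[-4, -4, 0], [-4, -6, 0], [0, 0, 0]].
Row-reducing A symmetrically gives the diagonal entries -4, -2, 0.
Counting signs: 2 negative, 1 zero.
Hence Q is negative semidefinite.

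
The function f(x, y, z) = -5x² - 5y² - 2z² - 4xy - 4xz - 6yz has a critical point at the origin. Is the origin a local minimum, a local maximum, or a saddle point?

The Hessian at the origin is H = [[-10, -4, -4], [-4, -10, -6], [-4, -6, -4]].
Congruent diagonalization of H (simultaneous row and column reduction) yields pivots -10, -42/5, -2/21.
That gives 3 negative pivots.
H is negative definite, so the origin is a strict local maximum.

local maximum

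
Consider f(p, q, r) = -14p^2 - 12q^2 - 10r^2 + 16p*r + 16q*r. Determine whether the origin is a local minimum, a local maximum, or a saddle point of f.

The Hessian at the origin is H = [[-28, 0, 16], [0, -24, 16], [16, 16, -20]].
Applying the same elementary operations to the rows and columns of H produces a congruent diagonal matrix with entries -28, -24, -4/21.
So there are 3 negative pivots.
H is negative definite, so the origin is a strict local maximum.

local maximum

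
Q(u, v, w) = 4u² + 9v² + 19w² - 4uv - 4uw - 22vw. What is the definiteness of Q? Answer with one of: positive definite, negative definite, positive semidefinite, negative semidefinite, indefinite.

The symmetric matrix is A = [[4, -2, -2], [-2, 9, -11], [-2, -11, 19]].
Row-reducing A symmetrically gives the diagonal entries 4, 8, 0.
That gives 2 positive, 1 zero pivots.
Hence Q is positive semidefinite.

positive semidefinite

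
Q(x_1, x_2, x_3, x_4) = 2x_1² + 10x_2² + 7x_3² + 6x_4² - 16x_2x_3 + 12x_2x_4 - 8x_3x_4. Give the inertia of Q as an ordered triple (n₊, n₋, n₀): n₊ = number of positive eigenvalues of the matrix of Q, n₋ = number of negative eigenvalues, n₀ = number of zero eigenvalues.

(4, 0, 0)

The symmetric matrix is A = [[2, 0, 0, 0], [0, 10, -8, 6], [0, -8, 7, -4], [0, 6, -4, 6]].
Applying the same elementary operations to the rows and columns of A produces a congruent diagonal matrix with entries 2, 10, 3/5, 4/3.
So there are 4 positive pivots.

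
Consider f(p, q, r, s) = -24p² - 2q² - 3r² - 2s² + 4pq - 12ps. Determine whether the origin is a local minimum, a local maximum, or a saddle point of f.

The Hessian at the origin is H = [[-48, 4, 0, -12], [4, -4, 0, 0], [0, 0, -6, 0], [-12, 0, 0, -4]].
Symmetric row and column elimination reduces H to a congruent diagonal form with pivots -48, -11/3, -6, -8/11.
So there are 4 negative pivots.
H is negative definite, so the origin is a strict local maximum.

local maximum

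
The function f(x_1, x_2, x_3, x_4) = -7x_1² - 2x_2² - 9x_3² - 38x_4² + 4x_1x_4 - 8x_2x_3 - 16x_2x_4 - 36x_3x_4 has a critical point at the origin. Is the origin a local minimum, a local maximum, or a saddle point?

local maximum

The Hessian at the origin is H = [[-14, 0, 0, 4], [0, -4, -8, -16], [0, -8, -18, -36], [4, -16, -36, -76]].
An LDLᵀ factorisation of H has diagonal entries -14, -4, -2, -20/7.
That gives 4 negative pivots.
H is negative definite, so the origin is a strict local maximum.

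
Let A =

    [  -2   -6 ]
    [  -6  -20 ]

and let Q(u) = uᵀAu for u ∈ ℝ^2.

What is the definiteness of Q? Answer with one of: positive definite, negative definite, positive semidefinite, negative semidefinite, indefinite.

negative definite

For the 2×2 matrix [[-2, -6], [-6, -20]]: det = -2·-20 − (-6)² = 4, trace = -22.
det > 0 so both eigenvalues share the sign of the trace; trace = -22 < 0 ⇒ both negative.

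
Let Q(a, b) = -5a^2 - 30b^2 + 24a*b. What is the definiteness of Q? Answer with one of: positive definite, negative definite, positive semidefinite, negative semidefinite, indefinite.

negative definite

The symmetric matrix of Q is A = [[-5, 12], [12, -30]].
Leading principal minors: Δ_1 = -5, Δ_2 = 6.
The signs alternate starting with Δ_1 < 0, so by Sylvester's criterion Q is negative definite.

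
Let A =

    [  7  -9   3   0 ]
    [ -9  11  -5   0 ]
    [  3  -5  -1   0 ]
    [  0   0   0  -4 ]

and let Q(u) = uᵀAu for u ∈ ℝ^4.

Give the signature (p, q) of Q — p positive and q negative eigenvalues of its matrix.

(1, 2)

Symmetric row and column elimination reduces A to a congruent diagonal form with pivots 7, -4/7, 0, -4.
Counting signs: 1 positive, 2 negative, 1 zero.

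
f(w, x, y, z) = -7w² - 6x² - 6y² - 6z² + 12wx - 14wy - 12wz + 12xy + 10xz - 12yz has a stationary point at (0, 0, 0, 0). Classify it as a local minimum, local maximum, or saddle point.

The Hessian at the origin is H = [[-14, 12, -14, -12], [12, -12, 12, 10], [-14, 12, -12, -12], [-12, 10, -12, -12]].
An LDLᵀ factorisation of H has diagonal entries -14, -12/7, 2, -5/3.
Counting signs: 1 positive, 3 negative.
H is indefinite, so the origin is a saddle point.

saddle point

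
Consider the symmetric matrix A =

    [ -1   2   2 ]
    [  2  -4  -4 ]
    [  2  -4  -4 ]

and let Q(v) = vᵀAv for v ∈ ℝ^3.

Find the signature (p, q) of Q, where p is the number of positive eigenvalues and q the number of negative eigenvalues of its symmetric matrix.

(0, 1)

Symmetric row and column elimination reduces A to a congruent diagonal form with pivots -1, 0, 0.
That gives 1 negative, 2 zero pivots.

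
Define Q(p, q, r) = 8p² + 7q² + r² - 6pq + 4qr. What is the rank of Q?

Write A = [[8, -3, 0], [-3, 7, 2], [0, 2, 1]].
Applying the same elementary operations to the rows and columns of A produces a congruent diagonal matrix with entries 8, 47/8, 15/47.
That gives 3 positive pivots.
The rank is the number of nonzero pivots: 3.

3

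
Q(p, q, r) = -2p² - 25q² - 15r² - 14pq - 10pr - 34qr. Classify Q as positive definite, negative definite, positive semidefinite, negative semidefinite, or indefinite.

negative definite

The symmetric matrix of Q is A = [[-2, -7, -5], [-7, -25, -17], [-5, -17, -15]].
Leading principal minors: Δ_1 = -2, Δ_2 = 1, Δ_3 = -2.
The signs alternate starting with Δ_1 < 0, so by Sylvester's criterion Q is negative definite.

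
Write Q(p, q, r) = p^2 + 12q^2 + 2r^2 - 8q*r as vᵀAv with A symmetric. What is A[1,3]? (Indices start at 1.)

The coefficient of p·r in Q is 0. For a symmetric A this equals A[1,3] + A[3,1] = 2·A[1,3].
So A[1,3] = 0/2 = 0.

0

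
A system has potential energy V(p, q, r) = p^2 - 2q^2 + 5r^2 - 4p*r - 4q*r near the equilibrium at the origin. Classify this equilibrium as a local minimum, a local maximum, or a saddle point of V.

The Hessian at the origin is H = [[2, 0, -4], [0, -4, -4], [-4, -4, 10]].
Row-reducing H symmetrically gives the diagonal entries 2, -4, 6.
So there are 2 positive, 1 negative pivots.
H is indefinite, so the origin is a saddle point.

saddle point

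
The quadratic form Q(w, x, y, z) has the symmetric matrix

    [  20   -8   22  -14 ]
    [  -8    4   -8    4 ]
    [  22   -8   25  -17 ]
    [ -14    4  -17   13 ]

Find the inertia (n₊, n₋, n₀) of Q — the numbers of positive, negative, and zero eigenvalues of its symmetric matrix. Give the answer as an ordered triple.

Congruent diagonalization of A (simultaneous row and column reduction) yields pivots 20, 4/5, 0, 0.
So there are 2 positive, 2 zero pivots.

(2, 0, 2)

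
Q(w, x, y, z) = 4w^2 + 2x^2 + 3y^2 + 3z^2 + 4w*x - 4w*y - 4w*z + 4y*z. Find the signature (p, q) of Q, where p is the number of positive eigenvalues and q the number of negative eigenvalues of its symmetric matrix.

(4, 0)

The associated matrix is A = [[4, 2, -2, -2], [2, 2, 0, 0], [-2, 0, 3, 2], [-2, 0, 2, 3]].
Symmetric row and column elimination reduces A to a congruent diagonal form with pivots 4, 1, 1, 1.
Counting signs: 4 positive.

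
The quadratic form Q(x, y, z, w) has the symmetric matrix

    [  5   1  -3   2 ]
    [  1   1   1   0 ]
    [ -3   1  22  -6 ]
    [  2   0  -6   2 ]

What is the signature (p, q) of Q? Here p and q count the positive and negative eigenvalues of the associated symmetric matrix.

Row-reducing A symmetrically gives the diagonal entries 5, 4/5, 17, 1/17.
So there are 4 positive pivots.

(4, 0)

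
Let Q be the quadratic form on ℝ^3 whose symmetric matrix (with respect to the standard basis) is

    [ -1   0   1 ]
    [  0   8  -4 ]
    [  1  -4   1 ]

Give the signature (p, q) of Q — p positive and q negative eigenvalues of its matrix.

Row-reducing A symmetrically gives the diagonal entries -1, 8, 0.
So there are 1 positive, 1 negative, 1 zero pivots.

(1, 1)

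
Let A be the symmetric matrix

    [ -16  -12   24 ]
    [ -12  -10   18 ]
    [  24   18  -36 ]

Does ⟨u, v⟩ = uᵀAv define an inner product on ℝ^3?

no

Applying the same elementary operations to the rows and columns of A produces a congruent diagonal matrix with entries -16, -1, 0.
So there are 2 negative, 1 zero pivots.
Hence Q is negative semidefinite.
⟨·,·⟩ is an inner product exactly when A is positive definite.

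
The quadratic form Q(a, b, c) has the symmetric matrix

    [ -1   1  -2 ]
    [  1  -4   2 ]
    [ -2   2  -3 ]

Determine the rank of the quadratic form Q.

An LDLᵀ factorisation of A has diagonal entries -1, -3, 1.
Counting signs: 1 positive, 2 negative.
The rank is the number of nonzero pivots: 3.

3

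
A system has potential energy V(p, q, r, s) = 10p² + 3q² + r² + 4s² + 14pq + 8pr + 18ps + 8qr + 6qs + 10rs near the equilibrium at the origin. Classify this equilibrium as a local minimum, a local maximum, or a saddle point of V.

saddle point

The Hessian at the origin is H = [[20, 14, 8, 18], [14, 6, 8, 6], [8, 8, 2, 10], [18, 6, 10, 8]].
Congruent diagonalization of H (simultaneous row and column reduction) yields pivots 20, -19/5, 6/19, -8/3.
So there are 2 positive, 2 negative pivots.
H is indefinite, so the origin is a saddle point.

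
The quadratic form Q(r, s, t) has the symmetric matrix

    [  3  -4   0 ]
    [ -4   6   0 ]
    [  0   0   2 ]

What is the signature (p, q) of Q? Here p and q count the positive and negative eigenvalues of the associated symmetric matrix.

(3, 0)

Row-reducing A symmetrically gives the diagonal entries 3, 2/3, 2.
Counting signs: 3 positive.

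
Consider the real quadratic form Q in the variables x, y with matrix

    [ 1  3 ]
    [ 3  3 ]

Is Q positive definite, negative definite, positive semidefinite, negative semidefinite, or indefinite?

indefinite

For the 2×2 matrix [[1, 3], [3, 3]]: det = 1·3 − (3)² = -6, trace = 4.
det < 0 so the eigenvalues have opposite signs; the form is indefinite.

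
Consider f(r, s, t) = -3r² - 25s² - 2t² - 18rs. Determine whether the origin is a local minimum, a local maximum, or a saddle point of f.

saddle point

The Hessian at the origin is H = [[-6, -18, 0], [-18, -50, 0], [0, 0, -4]].
Symmetric row and column elimination reduces H to a congruent diagonal form with pivots -6, 4, -4.
Counting signs: 1 positive, 2 negative.
H is indefinite, so the origin is a saddle point.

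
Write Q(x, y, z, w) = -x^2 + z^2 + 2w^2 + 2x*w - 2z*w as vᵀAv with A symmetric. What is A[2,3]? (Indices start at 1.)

The coefficient of y·z in Q is 0. For a symmetric A this equals A[2,3] + A[3,2] = 2·A[2,3].
So A[2,3] = 0/2 = 0.

0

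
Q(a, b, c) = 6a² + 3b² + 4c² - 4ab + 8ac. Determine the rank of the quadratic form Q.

The associated matrix is A = [[6, -2, 4], [-2, 3, 0], [4, 0, 4]].
Congruent diagonalization of A (simultaneous row and column reduction) yields pivots 6, 7/3, 4/7.
So there are 3 positive pivots.
The rank is the number of nonzero pivots: 3.

3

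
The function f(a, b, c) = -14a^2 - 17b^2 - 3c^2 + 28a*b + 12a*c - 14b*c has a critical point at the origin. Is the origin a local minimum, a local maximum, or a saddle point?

local maximum

The Hessian at the origin is H = [[-28, 28, 12], [28, -34, -14], [12, -14, -6]].
An LDLᵀ factorisation of H has diagonal entries -28, -6, -4/21.
Counting signs: 3 negative.
H is negative definite, so the origin is a strict local maximum.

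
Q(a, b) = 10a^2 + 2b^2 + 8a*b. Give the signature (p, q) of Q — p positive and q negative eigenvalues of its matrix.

(2, 0)

The associated matrix is A = [[10, 4], [4, 2]].
Congruent diagonalization of A (simultaneous row and column reduction) yields pivots 10, 2/5.
Counting signs: 2 positive.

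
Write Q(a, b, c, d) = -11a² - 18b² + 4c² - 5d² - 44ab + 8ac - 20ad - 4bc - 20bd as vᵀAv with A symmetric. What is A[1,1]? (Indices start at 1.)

-11

The coefficient of a² in Q is -11, and that is exactly A[1,1].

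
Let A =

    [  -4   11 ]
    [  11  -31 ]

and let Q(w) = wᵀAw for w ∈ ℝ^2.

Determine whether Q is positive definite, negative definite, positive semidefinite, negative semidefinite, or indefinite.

negative definite

For the 2×2 matrix [[-4, 11], [11, -31]]: det = -4·-31 − (11)² = 3, trace = -35.
det > 0 so both eigenvalues share the sign of the trace; trace = -35 < 0 ⇒ both negative.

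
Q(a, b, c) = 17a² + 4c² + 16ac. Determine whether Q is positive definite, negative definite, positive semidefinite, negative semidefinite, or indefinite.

positive semidefinite

The associated matrix is A = [[17, 0, 8], [0, 0, 0], [8, 0, 4]].
Applying the same elementary operations to the rows and columns of A produces a congruent diagonal matrix with entries 17, 0, 4/17.
So there are 2 positive, 1 zero pivots.
Hence Q is positive semidefinite.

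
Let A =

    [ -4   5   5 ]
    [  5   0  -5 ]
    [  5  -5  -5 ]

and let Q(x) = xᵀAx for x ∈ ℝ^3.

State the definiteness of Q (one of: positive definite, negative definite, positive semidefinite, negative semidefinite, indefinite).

indefinite

Congruent diagonalization of A (simultaneous row and column reduction) yields pivots -4, 25/4, 1.
So there are 2 positive, 1 negative pivots.
Hence Q is indefinite.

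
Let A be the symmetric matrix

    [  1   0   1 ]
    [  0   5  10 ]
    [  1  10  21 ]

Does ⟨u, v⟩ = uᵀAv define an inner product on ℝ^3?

no

Symmetric row and column elimination reduces A to a congruent diagonal form with pivots 1, 5, 0.
Counting signs: 2 positive, 1 zero.
Hence Q is positive semidefinite.
⟨·,·⟩ is an inner product exactly when A is positive definite.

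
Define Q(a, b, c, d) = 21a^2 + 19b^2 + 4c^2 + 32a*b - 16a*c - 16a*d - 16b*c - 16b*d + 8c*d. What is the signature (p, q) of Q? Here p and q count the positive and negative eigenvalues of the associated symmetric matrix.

(3, 1)

The associated matrix is A = [[21, 16, -8, -8], [16, 19, -8, -8], [-8, -8, 4, 4], [-8, -8, 4, 0]].
Congruent diagonalization of A (simultaneous row and column reduction) yields pivots 21, 143/21, 60/143, -4.
So there are 3 positive, 1 negative pivots.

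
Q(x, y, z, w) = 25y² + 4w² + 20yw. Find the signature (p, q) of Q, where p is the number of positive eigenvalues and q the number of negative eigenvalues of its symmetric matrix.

(1, 0)

Write A = [[0, 0, 0, 0], [0, 25, 0, 10], [0, 0, 0, 0], [0, 10, 0, 4]].
Applying the same elementary operations to the rows and columns of A produces a congruent diagonal matrix with entries 0, 25, 0, 0.
Counting signs: 1 positive, 3 zero.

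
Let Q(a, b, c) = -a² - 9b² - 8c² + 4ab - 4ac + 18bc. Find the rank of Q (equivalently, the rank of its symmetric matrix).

Write A = [[-1, 2, -2], [2, -9, 9], [-2, 9, -8]].
Row-reducing A symmetrically gives the diagonal entries -1, -5, 1.
So there are 1 positive, 2 negative pivots.
The rank is the number of nonzero pivots: 3.

3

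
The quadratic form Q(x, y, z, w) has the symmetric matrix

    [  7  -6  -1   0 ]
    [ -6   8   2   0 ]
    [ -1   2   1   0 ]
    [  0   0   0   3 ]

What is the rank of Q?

4

Row-reducing A symmetrically gives the diagonal entries 7, 20/7, 2/5, 3.
So there are 4 positive pivots.
The rank is the number of nonzero pivots: 4.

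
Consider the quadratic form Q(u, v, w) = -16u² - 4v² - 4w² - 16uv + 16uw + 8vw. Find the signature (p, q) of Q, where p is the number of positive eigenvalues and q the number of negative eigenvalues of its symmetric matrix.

The associated matrix is A = [[-16, -8, 8], [-8, -4, 4], [8, 4, -4]].
Congruent diagonalization of A (simultaneous row and column reduction) yields pivots -16, 0, 0.
That gives 1 negative, 2 zero pivots.

(0, 1)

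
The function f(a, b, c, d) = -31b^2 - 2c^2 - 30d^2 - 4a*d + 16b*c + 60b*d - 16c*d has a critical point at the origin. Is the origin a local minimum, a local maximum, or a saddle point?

saddle point

The Hessian at the origin is H = [[0, 0, 0, -4], [0, -62, 16, 60], [0, 16, -4, -16], [-4, 60, -16, -60]].
H is indefinite, so the origin is a saddle point.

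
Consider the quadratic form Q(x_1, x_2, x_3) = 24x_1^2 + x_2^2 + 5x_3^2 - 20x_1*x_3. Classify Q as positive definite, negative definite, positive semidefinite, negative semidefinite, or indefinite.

positive definite

The symmetric matrix of Q is A = [[24, 0, -10], [0, 1, 0], [-10, 0, 5]].
Leading principal minors: Δ_1 = 24, Δ_2 = 24, Δ_3 = 20.
All leading principal minors are positive, so by Sylvester's criterion Q is positive definite.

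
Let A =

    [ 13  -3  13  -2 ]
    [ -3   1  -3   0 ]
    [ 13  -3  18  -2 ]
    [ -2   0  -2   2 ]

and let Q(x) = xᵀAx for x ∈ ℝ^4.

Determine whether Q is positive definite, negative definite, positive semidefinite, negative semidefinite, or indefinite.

positive definite

An LDLᵀ factorisation of A has diagonal entries 13, 4/13, 5, 1.
So there are 4 positive pivots.
Hence Q is positive definite.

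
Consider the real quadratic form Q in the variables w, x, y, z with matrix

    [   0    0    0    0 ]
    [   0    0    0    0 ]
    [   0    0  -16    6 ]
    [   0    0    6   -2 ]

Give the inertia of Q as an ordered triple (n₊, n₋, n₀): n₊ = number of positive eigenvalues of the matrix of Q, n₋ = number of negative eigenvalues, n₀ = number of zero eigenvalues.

(1, 1, 2)

Applying the same elementary operations to the rows and columns of A produces a congruent diagonal matrix with entries 0, 0, -16, 1/4.
So there are 1 positive, 1 negative, 2 zero pivots.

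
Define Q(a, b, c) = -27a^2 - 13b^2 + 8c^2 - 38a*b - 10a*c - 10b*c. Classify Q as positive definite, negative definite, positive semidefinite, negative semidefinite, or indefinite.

The symmetric matrix is A = [[-27, -19, -5], [-19, -13, -5], [-5, -5, 8]].
Row-reducing A symmetrically gives the diagonal entries -27, 10/27, 3.
Counting signs: 2 positive, 1 negative.
Hence Q is indefinite.

indefinite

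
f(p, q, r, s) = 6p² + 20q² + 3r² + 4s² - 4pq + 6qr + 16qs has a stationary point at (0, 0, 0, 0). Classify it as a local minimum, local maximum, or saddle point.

local minimum

The Hessian at the origin is H = [[12, -4, 0, 0], [-4, 40, 6, 16], [0, 6, 6, 0], [0, 16, 0, 8]].
Congruent diagonalization of H (simultaneous row and column reduction) yields pivots 12, 116/3, 147/29, 8/49.
So there are 4 positive pivots.
H is positive definite, so the origin is a strict local minimum.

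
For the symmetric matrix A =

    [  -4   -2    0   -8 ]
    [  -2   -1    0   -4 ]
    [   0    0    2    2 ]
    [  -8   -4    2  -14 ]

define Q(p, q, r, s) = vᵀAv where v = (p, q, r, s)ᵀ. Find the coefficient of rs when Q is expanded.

4

The coefficient of rs is A[3,4] + A[4,3] = 2·2 = 4.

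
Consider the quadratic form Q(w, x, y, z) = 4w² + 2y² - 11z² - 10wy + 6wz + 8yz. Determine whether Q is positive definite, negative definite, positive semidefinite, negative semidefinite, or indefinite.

indefinite

The symmetric matrix is A = [[4, 0, -5, 3], [0, 0, 0, 0], [-5, 0, 2, 4], [3, 0, 4, -11]].
Congruent diagonalization of A (simultaneous row and column reduction) yields pivots 4, 0, -17/4, 15/17.
Counting signs: 2 positive, 1 negative, 1 zero.
Hence Q is indefinite.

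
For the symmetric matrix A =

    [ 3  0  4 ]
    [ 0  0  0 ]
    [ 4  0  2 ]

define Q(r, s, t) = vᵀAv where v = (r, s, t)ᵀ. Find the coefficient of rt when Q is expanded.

The coefficient of rt is A[1,3] + A[3,1] = 2·4 = 8.

8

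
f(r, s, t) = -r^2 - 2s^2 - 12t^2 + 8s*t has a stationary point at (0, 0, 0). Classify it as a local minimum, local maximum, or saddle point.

local maximum

The Hessian at the origin is H = [[-2, 0, 0], [0, -4, 8], [0, 8, -24]].
Row-reducing H symmetrically gives the diagonal entries -2, -4, -8.
Counting signs: 3 negative.
H is negative definite, so the origin is a strict local maximum.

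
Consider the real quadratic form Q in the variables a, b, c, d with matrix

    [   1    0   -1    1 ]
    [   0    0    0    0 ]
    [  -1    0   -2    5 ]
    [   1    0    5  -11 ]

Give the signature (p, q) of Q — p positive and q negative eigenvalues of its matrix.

Row-reducing A symmetrically gives the diagonal entries 1, 0, -3, 0.
So there are 1 positive, 1 negative, 2 zero pivots.

(1, 1)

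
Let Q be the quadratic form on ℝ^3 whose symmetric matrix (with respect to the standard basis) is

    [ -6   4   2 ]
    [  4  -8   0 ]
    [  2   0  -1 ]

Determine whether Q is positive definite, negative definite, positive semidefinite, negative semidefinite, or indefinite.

negative semidefinite

Symmetric row and column elimination reduces A to a congruent diagonal form with pivots -6, -16/3, 0.
That gives 2 negative, 1 zero pivots.
Hence Q is negative semidefinite.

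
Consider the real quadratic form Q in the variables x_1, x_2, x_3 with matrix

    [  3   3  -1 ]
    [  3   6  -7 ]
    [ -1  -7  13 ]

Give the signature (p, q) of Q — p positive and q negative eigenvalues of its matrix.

An LDLᵀ factorisation of A has diagonal entries 3, 3, 2/3.
That gives 3 positive pivots.

(3, 0)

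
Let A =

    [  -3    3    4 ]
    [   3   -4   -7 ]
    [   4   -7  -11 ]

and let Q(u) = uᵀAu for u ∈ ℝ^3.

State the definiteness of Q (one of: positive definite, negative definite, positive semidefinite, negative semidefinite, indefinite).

indefinite

Row-reducing A symmetrically gives the diagonal entries -3, -1, 10/3.
That gives 1 positive, 2 negative pivots.
Hence Q is indefinite.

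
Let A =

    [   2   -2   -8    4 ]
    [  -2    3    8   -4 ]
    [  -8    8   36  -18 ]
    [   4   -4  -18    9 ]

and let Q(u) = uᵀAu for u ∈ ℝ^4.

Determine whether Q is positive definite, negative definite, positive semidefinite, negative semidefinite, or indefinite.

positive semidefinite

Row-reducing A symmetrically gives the diagonal entries 2, 1, 4, 0.
That gives 3 positive, 1 zero pivots.
Hence Q is positive semidefinite.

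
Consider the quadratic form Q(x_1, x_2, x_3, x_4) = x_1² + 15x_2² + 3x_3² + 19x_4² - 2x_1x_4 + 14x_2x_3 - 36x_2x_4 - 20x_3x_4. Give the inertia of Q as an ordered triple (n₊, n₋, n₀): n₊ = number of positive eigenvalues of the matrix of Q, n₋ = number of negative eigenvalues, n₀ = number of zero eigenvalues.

The symmetric matrix is A = [[1, 0, 0, -1], [0, 15, 7, -18], [0, 7, 3, -10], [-1, -18, -10, 19]].
Congruent diagonalization of A (simultaneous row and column reduction) yields pivots 1, 15, -4/15, 6.
That gives 3 positive, 1 negative pivots.

(3, 1, 0)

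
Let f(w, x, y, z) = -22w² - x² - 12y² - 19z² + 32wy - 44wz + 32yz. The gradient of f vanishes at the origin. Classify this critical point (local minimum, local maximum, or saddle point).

The Hessian at the origin is H = [[-44, 0, 32, -44], [0, -2, 0, 0], [32, 0, -24, 32], [-44, 0, 32, -38]].
Congruent diagonalization of H (simultaneous row and column reduction) yields pivots -44, -2, -8/11, 6.
Counting signs: 1 positive, 3 negative.
H is indefinite, so the origin is a saddle point.

saddle point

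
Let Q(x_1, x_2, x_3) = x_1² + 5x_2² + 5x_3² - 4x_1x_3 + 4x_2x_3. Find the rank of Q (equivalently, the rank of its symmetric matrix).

Write A = [[1, 0, -2], [0, 5, 2], [-2, 2, 5]].
Congruent diagonalization of A (simultaneous row and column reduction) yields pivots 1, 5, 1/5.
That gives 3 positive pivots.
The rank is the number of nonzero pivots: 3.

3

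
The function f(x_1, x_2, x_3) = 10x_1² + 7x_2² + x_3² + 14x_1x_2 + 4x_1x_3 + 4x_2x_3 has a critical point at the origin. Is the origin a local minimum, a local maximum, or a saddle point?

The Hessian at the origin is H = [[20, 14, 4], [14, 14, 4], [4, 4, 2]].
Symmetric row and column elimination reduces H to a congruent diagonal form with pivots 20, 21/5, 6/7.
Counting signs: 3 positive.
H is positive definite, so the origin is a strict local minimum.

local minimum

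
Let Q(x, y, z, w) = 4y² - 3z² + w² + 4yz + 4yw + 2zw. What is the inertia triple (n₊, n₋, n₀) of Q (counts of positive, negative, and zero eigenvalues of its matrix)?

Write A = [[0, 0, 0, 0], [0, 4, 2, 2], [0, 2, -3, 1], [0, 2, 1, 1]].
Row-reducing A symmetrically gives the diagonal entries 0, 4, -4, 0.
That gives 1 positive, 1 negative, 2 zero pivots.

(1, 1, 2)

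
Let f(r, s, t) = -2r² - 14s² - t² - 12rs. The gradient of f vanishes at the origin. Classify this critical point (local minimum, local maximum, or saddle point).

The Hessian at the origin is H = [[-4, -12, 0], [-12, -28, 0], [0, 0, -2]].
Applying the same elementary operations to the rows and columns of H produces a congruent diagonal matrix with entries -4, 8, -2.
That gives 1 positive, 2 negative pivots.
H is indefinite, so the origin is a saddle point.

saddle point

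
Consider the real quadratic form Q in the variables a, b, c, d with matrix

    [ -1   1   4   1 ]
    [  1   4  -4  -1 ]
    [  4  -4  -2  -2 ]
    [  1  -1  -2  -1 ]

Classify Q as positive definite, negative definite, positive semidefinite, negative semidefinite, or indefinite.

indefinite

Congruent diagonalization of A (simultaneous row and column reduction) yields pivots -1, 5, 14, -2/7.
Counting signs: 2 positive, 2 negative.
Hence Q is indefinite.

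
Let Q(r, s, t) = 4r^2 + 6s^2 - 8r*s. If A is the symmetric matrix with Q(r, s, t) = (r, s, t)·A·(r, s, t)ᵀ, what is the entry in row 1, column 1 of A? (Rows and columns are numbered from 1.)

The coefficient of r^2 in Q is 4, and that is exactly A[1,1].

4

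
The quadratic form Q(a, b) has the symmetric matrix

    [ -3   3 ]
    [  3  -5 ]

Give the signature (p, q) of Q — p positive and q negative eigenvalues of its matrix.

Symmetric row and column elimination reduces A to a congruent diagonal form with pivots -3, -2.
That gives 2 negative pivots.

(0, 2)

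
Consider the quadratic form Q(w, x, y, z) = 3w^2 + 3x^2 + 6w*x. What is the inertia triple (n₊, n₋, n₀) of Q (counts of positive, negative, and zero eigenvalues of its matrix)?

(1, 0, 3)

The symmetric matrix is A = [[3, 3, 0, 0], [3, 3, 0, 0], [0, 0, 0, 0], [0, 0, 0, 0]].
Applying the same elementary operations to the rows and columns of A produces a congruent diagonal matrix with entries 3, 0, 0, 0.
That gives 1 positive, 3 zero pivots.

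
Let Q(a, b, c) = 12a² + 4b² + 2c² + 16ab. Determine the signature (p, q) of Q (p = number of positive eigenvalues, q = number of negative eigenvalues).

(2, 1)

The symmetric matrix is A = [[12, 8, 0], [8, 4, 0], [0, 0, 2]].
Row-reducing A symmetrically gives the diagonal entries 12, -4/3, 2.
Counting signs: 2 positive, 1 negative.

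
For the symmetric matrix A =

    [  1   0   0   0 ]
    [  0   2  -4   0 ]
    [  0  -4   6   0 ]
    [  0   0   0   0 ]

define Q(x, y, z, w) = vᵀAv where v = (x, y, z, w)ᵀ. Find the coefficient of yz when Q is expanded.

The coefficient of yz is A[2,3] + A[3,2] = 2·(-4) = -8.

-8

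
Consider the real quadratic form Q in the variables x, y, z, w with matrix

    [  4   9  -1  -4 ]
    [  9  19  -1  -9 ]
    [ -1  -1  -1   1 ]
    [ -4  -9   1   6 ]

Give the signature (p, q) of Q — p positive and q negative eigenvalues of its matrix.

Congruent diagonalization of A (simultaneous row and column reduction) yields pivots 4, -5/4, 0, 2.
So there are 2 positive, 1 negative, 1 zero pivots.

(2, 1)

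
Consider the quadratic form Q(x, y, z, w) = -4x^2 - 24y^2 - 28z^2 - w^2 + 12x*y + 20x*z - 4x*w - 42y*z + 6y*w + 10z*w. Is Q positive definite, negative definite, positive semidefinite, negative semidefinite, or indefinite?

The associated matrix is A = [[-4, 6, 10, -2], [6, -24, -21, 3], [10, -21, -28, 5], [-2, 3, 5, -1]].
Symmetric row and column elimination reduces A to a congruent diagonal form with pivots -4, -15, -3/5, 0.
That gives 3 negative, 1 zero pivots.
Hence Q is negative semidefinite.

negative semidefinite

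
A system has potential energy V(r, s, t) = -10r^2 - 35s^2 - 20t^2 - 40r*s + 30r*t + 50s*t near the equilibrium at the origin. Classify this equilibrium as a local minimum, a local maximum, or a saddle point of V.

The Hessian at the origin is H = [[-20, -40, 30], [-40, -70, 50], [30, 50, -40]].
An LDLᵀ factorisation of H has diagonal entries -20, 10, -5.
Counting signs: 1 positive, 2 negative.
H is indefinite, so the origin is a saddle point.

saddle point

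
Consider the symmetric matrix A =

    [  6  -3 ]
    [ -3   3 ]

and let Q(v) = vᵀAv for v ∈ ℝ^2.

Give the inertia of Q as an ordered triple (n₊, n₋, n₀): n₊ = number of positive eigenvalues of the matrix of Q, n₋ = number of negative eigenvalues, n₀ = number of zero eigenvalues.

Congruent diagonalization of A (simultaneous row and column reduction) yields pivots 6, 3/2.
So there are 2 positive pivots.

(2, 0, 0)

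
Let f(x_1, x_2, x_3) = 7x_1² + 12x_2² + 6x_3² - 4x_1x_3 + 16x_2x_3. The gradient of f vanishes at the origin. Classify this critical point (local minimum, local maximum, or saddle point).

The Hessian at the origin is H = [[14, 0, -4], [0, 24, 16], [-4, 16, 12]].
Symmetric row and column elimination reduces H to a congruent diagonal form with pivots 14, 24, 4/21.
That gives 3 positive pivots.
H is positive definite, so the origin is a strict local minimum.

local minimum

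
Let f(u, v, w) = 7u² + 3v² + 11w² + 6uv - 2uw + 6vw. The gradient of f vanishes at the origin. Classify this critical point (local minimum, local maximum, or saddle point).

The Hessian at the origin is H = [[14, 6, -2], [6, 6, 6], [-2, 6, 22]].
An LDLᵀ factorisation of H has diagonal entries 14, 24/7, 8.
Counting signs: 3 positive.
H is positive definite, so the origin is a strict local minimum.

local minimum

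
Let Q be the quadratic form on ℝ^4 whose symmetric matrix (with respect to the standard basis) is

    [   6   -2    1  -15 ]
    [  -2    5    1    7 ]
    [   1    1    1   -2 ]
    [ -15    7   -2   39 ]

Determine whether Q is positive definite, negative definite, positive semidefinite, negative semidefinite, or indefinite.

Leading principal minors: Δ_1 = 6, Δ_2 = 26, Δ_3 = 11, Δ_4 = 6.
All leading principal minors are positive, so by Sylvester's criterion Q is positive definite.

positive definite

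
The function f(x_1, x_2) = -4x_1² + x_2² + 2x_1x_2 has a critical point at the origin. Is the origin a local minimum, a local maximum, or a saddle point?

saddle point

The Hessian at the origin is H = [[-8, 2], [2, 2]].
det H = -8·2 − (2)² = -20 < 0, so H is indefinite.
Therefore the origin is a saddle point.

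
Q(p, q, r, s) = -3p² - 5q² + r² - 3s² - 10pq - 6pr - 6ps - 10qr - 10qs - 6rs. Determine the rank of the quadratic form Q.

3

The associated matrix is A = [[-3, -5, -3, -3], [-5, -5, -5, -5], [-3, -5, 1, -3], [-3, -5, -3, -3]].
Applying the same elementary operations to the rows and columns of A produces a congruent diagonal matrix with entries -3, 10/3, 4, 0.
So there are 2 positive, 1 negative, 1 zero pivots.
The rank is the number of nonzero pivots: 3.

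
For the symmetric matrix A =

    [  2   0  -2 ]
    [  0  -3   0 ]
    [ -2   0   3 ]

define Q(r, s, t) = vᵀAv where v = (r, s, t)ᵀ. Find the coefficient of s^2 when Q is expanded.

-3

The coefficient of s^2 is the diagonal entry A[2,2] = -3.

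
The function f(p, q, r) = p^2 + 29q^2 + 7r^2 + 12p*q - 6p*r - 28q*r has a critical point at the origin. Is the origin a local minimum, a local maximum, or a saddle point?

saddle point

The Hessian at the origin is H = [[2, 12, -6], [12, 58, -28], [-6, -28, 14]].
Symmetric row and column elimination reduces H to a congruent diagonal form with pivots 2, -14, 4/7.
Counting signs: 2 positive, 1 negative.
H is indefinite, so the origin is a saddle point.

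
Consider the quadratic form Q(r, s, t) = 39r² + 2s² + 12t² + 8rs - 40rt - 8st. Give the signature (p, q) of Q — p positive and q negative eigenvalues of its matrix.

The symmetric matrix is A = [[39, 4, -20], [4, 2, -4], [-20, -4, 12]].
An LDLᵀ factorisation of A has diagonal entries 39, 62/39, -20/31.
Counting signs: 2 positive, 1 negative.

(2, 1)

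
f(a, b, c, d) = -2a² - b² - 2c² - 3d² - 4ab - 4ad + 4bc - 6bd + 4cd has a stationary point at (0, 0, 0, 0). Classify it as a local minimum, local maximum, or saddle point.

The Hessian at the origin is H = [[-4, -4, 0, -4], [-4, -2, 4, -6], [0, 4, -4, 4], [-4, -6, 4, -6]].
Row-reducing H symmetrically gives the diagonal entries -4, 2, -12, 4/3.
So there are 2 positive, 2 negative pivots.
H is indefinite, so the origin is a saddle point.

saddle point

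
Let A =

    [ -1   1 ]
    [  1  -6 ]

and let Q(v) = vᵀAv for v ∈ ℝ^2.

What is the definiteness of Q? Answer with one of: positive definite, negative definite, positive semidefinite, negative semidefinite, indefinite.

For the 2×2 matrix [[-1, 1], [1, -6]]: det = -1·-6 − (1)² = 5, trace = -7.
det > 0 so both eigenvalues share the sign of the trace; trace = -7 < 0 ⇒ both negative.

negative definite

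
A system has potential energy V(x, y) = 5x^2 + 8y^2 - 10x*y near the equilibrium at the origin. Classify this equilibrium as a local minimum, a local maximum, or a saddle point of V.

The Hessian at the origin is H = [[10, -10], [-10, 16]].
det H = 10·16 − (-10)² = 60 > 0 and H[1,1] = 10 > 0, so H is positive definite.
Therefore the origin is a local minimum.

local minimum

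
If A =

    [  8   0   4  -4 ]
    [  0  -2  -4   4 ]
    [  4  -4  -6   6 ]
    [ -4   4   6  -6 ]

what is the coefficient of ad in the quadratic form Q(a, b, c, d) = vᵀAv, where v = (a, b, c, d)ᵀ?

The coefficient of ad is A[1,4] + A[4,1] = 2·(-4) = -8.

-8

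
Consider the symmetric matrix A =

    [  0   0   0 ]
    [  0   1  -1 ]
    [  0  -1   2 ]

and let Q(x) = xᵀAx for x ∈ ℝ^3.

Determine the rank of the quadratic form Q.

Applying the same elementary operations to the rows and columns of A produces a congruent diagonal matrix with entries 0, 1, 1.
Counting signs: 2 positive, 1 zero.
The rank is the number of nonzero pivots: 2.

2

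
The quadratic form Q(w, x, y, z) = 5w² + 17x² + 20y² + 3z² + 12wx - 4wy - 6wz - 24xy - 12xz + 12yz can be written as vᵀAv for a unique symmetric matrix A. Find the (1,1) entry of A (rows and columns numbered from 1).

The coefficient of w² in Q is 5, and that is exactly A[1,1].

5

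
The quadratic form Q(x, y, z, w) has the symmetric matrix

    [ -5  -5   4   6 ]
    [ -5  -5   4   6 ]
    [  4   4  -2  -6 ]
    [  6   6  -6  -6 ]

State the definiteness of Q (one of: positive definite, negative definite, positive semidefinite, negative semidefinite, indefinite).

indefinite

Symmetric row and column elimination reduces A to a congruent diagonal form with pivots -5, 0, 6/5, 0.
So there are 1 positive, 1 negative, 2 zero pivots.
Hence Q is indefinite.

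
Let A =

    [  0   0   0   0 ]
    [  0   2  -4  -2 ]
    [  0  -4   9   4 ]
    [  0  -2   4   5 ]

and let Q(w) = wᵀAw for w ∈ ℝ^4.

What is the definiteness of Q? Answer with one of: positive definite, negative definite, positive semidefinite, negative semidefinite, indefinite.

Applying the same elementary operations to the rows and columns of A produces a congruent diagonal matrix with entries 0, 2, 1, 3.
That gives 3 positive, 1 zero pivots.
Hence Q is positive semidefinite.

positive semidefinite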